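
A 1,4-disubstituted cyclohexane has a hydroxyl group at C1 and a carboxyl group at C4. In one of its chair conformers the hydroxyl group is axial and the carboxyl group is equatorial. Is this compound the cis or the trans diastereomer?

cis

C1 and C4 have opposite parity, so their axial bonds point in opposite directions.
With opposite-parity carbons, two substituents on the same face are one axial and one equatorial; opposite faces give both axial or both equatorial.
Here the groups are axial/equatorial → same face → cis.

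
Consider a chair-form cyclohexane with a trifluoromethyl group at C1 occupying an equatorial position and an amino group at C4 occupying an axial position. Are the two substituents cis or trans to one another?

C1 and C4 have opposite parity, so their axial bonds point in opposite directions.
With opposite-parity carbons, two substituents on the same face are one axial and one equatorial; opposite faces give both axial or both equatorial.
Here the groups are equatorial/axial → same face → cis.

cis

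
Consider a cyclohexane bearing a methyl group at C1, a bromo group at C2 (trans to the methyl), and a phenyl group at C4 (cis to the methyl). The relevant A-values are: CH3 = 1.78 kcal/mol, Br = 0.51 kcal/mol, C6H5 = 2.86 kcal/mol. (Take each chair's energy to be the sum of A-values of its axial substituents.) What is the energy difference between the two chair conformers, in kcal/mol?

0.57 kcal/mol

Chair I (methyl axial, bromo axial, phenyl equatorial): E = 2.29 kcal/mol.
Chair II (methyl equatorial, bromo equatorial, phenyl axial): E = 2.86 kcal/mol.
ΔE = 2.86 − 2.29 = 0.57 kcal/mol; chair I is more stable.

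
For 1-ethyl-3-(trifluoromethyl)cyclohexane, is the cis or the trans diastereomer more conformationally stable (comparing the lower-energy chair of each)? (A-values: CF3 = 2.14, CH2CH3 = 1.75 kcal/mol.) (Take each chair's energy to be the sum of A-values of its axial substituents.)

At 1,3 positions (parity same): cis → (e,e or a,a); trans → (a,e or e,a).
Best chair for cis: E = 0.00 kcal/mol; best chair for trans: E = 1.75 kcal/mol.
The cis isomer is lower by 1.75 kcal/mol.

cis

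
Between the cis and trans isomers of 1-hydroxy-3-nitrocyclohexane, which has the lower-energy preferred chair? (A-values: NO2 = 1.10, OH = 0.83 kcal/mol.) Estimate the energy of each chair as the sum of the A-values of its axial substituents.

cis

At 1,3 positions (parity same): cis → (e,e or a,a); trans → (a,e or e,a).
Best chair for cis: E = 0.00 kcal/mol; best chair for trans: E = 0.83 kcal/mol.
The cis isomer is lower by 0.83 kcal/mol.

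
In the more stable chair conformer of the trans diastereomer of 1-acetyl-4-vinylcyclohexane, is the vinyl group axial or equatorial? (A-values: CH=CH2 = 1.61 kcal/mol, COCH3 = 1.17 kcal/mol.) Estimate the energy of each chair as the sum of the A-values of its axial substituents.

equatorial

C1 and C4 have opposite parity, so for the trans isomer the two substituents are e,e in one chair and a,a in the other.
Chair I (vinyl axial, acetyl axial): E = 2.78 kcal/mol.
Chair II (vinyl equatorial, acetyl equatorial): E = 0.00 kcal/mol.
Chair II is the more stable (lower-energy) conformer, and in that chair the vinyl group is equatorial.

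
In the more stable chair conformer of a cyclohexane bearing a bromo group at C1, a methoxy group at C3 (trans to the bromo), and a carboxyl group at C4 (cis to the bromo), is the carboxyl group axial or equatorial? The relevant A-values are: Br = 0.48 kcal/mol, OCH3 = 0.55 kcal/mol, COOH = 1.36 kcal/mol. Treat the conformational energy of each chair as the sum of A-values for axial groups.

Chair I (bromo axial, methoxy equatorial, carboxyl equatorial): E = 0.48 kcal/mol.
Chair II (bromo equatorial, methoxy axial, carboxyl axial): E = 1.91 kcal/mol.
Chair I is the more stable (lower-energy) conformer, and in that chair the carboxyl group is equatorial.

equatorial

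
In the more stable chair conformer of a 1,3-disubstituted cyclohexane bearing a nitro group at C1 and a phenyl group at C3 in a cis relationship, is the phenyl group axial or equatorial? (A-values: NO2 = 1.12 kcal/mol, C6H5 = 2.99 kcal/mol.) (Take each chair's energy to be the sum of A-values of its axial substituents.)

equatorial

C1 and C3 have the same parity, so for the cis isomer the two substituents are e,e in one chair and a,a in the other.
Chair I (nitro axial, phenyl axial): E = 4.11 kcal/mol.
Chair II (nitro equatorial, phenyl equatorial): E = 0.00 kcal/mol.
Chair II is the more stable (lower-energy) conformer, and in that chair the phenyl group is equatorial.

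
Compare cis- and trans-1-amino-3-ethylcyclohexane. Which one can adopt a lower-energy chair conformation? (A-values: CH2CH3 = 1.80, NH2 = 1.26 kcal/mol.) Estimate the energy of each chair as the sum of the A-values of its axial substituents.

cis

At 1,3 positions (parity same): cis → (e,e or a,a); trans → (a,e or e,a).
Best chair for cis: E = 0.00 kcal/mol; best chair for trans: E = 1.26 kcal/mol.
The cis isomer is lower by 1.26 kcal/mol.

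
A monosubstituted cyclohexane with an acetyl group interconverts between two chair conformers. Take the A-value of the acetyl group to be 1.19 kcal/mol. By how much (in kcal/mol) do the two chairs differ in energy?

A monosubstituted cyclohexane has one chair with the acetyl group axial (E = A = 1.19 kcal/mol) and one with it equatorial (E = 0).
ΔE = 1.19 − 0 = 1.19 kcal/mol.

1.19 kcal/mol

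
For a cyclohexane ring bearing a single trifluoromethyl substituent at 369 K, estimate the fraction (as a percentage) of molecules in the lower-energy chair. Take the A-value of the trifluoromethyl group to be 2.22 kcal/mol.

95.4%

One chair has the trifluoromethyl group axial (E = 2.22 kcal/mol) and the other has it equatorial (E = 0).
ΔG = 2.22 kcal/mol between the two chairs.
K = exp(ΔG/RT) with R = 1.987×10⁻³ kcal mol⁻¹ K⁻¹ and T = 369 K gives K ≈ 20.7.
Fraction in the lower-energy chair = K/(K+1) = 95.4%.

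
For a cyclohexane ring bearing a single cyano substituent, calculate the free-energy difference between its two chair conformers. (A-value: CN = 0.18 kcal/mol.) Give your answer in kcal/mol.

A monosubstituted cyclohexane has one chair with the cyano group axial (E = A = 0.18 kcal/mol) and one with it equatorial (E = 0).
ΔE = 0.18 − 0 = 0.18 kcal/mol.

0.18 kcal/mol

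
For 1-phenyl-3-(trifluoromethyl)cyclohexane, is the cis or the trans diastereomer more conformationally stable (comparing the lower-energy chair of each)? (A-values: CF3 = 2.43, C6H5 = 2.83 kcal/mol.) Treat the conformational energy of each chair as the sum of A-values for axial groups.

cis

At 1,3 positions (parity same): cis → (e,e or a,a); trans → (a,e or e,a).
Best chair for cis: E = 0.00 kcal/mol; best chair for trans: E = 2.43 kcal/mol.
The cis isomer is lower by 2.43 kcal/mol.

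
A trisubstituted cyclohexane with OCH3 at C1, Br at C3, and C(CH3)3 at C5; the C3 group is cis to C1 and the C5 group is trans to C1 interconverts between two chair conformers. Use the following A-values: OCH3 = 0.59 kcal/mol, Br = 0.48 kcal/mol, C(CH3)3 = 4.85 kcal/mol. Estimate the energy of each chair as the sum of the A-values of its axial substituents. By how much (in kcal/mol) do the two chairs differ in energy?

Chair I (methoxy axial, bromo axial, tert-butyl equatorial): E = 1.07 kcal/mol.
Chair II (methoxy equatorial, bromo equatorial, tert-butyl axial): E = 4.85 kcal/mol.
ΔE = 4.85 − 1.07 = 3.78 kcal/mol; chair I is more stable.

3.78 kcal/mol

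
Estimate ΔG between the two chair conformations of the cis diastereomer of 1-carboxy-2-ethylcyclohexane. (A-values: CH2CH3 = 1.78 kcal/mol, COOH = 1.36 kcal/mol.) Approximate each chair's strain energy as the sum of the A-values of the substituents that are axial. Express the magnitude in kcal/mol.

C1 and C2 have opposite parity, so for the cis isomer the two substituents are one axial and one equatorial in each chair.
Chair I (ethyl axial, carboxyl equatorial): E = 1.78 kcal/mol.
Chair II (ethyl equatorial, carboxyl axial): E = 1.36 kcal/mol.
ΔE = 1.78 − 1.36 = 0.42 kcal/mol; chair II is more stable.

0.42 kcal/mol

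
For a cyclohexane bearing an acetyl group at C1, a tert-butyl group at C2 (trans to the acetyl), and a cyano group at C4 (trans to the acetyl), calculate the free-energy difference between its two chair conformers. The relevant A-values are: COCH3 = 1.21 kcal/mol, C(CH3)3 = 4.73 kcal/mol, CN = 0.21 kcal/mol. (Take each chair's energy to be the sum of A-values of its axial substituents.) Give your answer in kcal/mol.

Chair I (acetyl axial, tert-butyl axial, cyano axial): E = 6.15 kcal/mol.
Chair II (acetyl equatorial, tert-butyl equatorial, cyano equatorial): E = 0.00 kcal/mol.
ΔE = 6.15 − 0.00 = 6.15 kcal/mol; chair II is more stable.

6.15 kcal/mol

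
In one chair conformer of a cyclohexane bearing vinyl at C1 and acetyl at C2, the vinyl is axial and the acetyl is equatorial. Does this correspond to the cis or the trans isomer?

cis

C1 and C2 have opposite parity, so their axial bonds point in opposite directions.
With opposite-parity carbons, two substituents on the same face are one axial and one equatorial; opposite faces give both axial or both equatorial.
Here the groups are axial/equatorial → same face → cis.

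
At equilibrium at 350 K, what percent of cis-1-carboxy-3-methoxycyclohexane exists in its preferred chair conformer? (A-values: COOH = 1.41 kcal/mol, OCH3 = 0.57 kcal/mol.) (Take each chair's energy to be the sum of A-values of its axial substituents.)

C1 and C3 have the same parity, so for the cis isomer the two substituents are e,e in one chair and a,a in the other.
Chair I (carboxyl axial, methoxy axial): E = 1.98 kcal/mol; chair II (carboxyl equatorial, methoxy equatorial): E = 0.00 kcal/mol.
ΔG = 1.98 kcal/mol between the two chairs.
K = exp(ΔG/RT) with R = 1.987×10⁻³ kcal mol⁻¹ K⁻¹ and T = 350 K gives K ≈ 17.2.
Fraction in the lower-energy chair = K/(K+1) = 94.5%.

94.5%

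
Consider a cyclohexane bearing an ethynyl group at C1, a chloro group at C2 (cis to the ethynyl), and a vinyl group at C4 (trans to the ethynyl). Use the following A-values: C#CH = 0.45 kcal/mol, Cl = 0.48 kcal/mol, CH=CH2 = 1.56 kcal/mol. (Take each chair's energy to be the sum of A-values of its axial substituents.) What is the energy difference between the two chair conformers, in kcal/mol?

1.53 kcal/mol

Chair I (ethynyl axial, chloro equatorial, vinyl axial): E = 2.01 kcal/mol.
Chair II (ethynyl equatorial, chloro axial, vinyl equatorial): E = 0.48 kcal/mol.
ΔE = 2.01 − 0.48 = 1.53 kcal/mol; chair II is more stable.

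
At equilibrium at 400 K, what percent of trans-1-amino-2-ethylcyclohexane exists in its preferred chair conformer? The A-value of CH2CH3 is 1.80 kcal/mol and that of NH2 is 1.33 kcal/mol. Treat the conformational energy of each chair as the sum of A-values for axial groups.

98.1%

C1 and C2 have opposite parity, so for the trans isomer the two substituents are e,e in one chair and a,a in the other.
Chair I (ethyl axial, amino axial): E = 3.13 kcal/mol; chair II (ethyl equatorial, amino equatorial): E = 0.00 kcal/mol.
ΔG = 3.13 kcal/mol between the two chairs.
K = exp(ΔG/RT) with R = 1.987×10⁻³ kcal mol⁻¹ K⁻¹ and T = 400 K gives K ≈ 51.3.
Fraction in the lower-energy chair = K/(K+1) = 98.1%.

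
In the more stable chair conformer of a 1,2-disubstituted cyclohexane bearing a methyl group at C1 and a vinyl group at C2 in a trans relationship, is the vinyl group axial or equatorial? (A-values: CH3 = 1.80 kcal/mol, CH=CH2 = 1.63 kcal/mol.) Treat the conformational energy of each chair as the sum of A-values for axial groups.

C1 and C2 have opposite parity, so for the trans isomer the two substituents are e,e in one chair and a,a in the other.
Chair I (methyl axial, vinyl axial): E = 3.43 kcal/mol.
Chair II (methyl equatorial, vinyl equatorial): E = 0.00 kcal/mol.
Chair II is the more stable (lower-energy) conformer, and in that chair the vinyl group is equatorial.

equatorial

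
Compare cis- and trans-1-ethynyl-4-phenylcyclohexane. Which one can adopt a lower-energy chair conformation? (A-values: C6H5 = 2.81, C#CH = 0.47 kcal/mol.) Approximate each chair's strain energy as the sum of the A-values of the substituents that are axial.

At 1,4 positions (parity opposite): cis → (a,e or e,a); trans → (e,e or a,a).
Best chair for cis: E = 0.47 kcal/mol; best chair for trans: E = 0.00 kcal/mol.
The trans isomer is lower by 0.47 kcal/mol.

trans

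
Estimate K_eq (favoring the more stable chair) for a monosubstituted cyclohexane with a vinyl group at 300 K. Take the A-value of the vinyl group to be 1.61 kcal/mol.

K ≈ 14.9

One chair has the vinyl group axial (E = 1.61 kcal/mol) and the other has it equatorial (E = 0).
ΔG = 1.61 kcal/mol between the two chairs.
K = exp(ΔG/RT) with R = 1.987×10⁻³ kcal mol⁻¹ K⁻¹ and T = 300 K gives K ≈ 14.9.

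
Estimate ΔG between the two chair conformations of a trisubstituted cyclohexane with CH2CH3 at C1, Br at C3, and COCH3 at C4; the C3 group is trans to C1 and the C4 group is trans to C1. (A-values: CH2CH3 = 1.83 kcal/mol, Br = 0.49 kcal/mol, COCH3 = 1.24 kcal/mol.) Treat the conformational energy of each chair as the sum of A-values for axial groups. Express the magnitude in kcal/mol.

Chair I (ethyl axial, bromo equatorial, acetyl axial): E = 3.07 kcal/mol.
Chair II (ethyl equatorial, bromo axial, acetyl equatorial): E = 0.49 kcal/mol.
ΔE = 3.07 − 0.49 = 2.58 kcal/mol; chair II is more stable.

2.58 kcal/mol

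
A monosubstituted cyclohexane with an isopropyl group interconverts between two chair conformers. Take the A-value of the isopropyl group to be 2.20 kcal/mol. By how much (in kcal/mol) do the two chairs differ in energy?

A monosubstituted cyclohexane has one chair with the isopropyl group axial (E = A = 2.20 kcal/mol) and one with it equatorial (E = 0).
ΔE = 2.20 − 0 = 2.20 kcal/mol.

2.20 kcal/mol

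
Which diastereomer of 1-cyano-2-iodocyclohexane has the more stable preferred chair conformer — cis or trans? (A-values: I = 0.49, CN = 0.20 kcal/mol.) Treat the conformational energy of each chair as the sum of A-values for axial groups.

At 1,2 positions (parity opposite): cis → (a,e or e,a); trans → (e,e or a,a).
Best chair for cis: E = 0.20 kcal/mol; best chair for trans: E = 0.00 kcal/mol.
The trans isomer is lower by 0.20 kcal/mol.

trans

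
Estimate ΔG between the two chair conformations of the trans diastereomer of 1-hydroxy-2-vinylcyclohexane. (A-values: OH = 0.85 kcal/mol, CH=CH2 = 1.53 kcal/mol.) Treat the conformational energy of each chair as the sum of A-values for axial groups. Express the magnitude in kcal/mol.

C1 and C2 have opposite parity, so for the trans isomer the two substituents are e,e in one chair and a,a in the other.
Chair I (hydroxyl axial, vinyl axial): E = 2.38 kcal/mol.
Chair II (hydroxyl equatorial, vinyl equatorial): E = 0.00 kcal/mol.
ΔE = 2.38 − 0.00 = 2.38 kcal/mol; chair II is more stable.

2.38 kcal/mol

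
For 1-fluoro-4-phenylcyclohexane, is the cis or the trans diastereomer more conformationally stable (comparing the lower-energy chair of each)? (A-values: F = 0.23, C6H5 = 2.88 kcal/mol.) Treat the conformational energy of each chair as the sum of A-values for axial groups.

trans

At 1,4 positions (parity opposite): cis → (a,e or e,a); trans → (e,e or a,a).
Best chair for cis: E = 0.23 kcal/mol; best chair for trans: E = 0.00 kcal/mol.
The trans isomer is lower by 0.23 kcal/mol.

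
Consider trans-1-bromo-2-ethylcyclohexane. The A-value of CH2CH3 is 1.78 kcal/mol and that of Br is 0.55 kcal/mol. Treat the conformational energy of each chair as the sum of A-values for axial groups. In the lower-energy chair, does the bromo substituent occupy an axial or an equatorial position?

C1 and C2 have opposite parity, so for the trans isomer the two substituents are e,e in one chair and a,a in the other.
Chair I (ethyl axial, bromo axial): E = 2.33 kcal/mol.
Chair II (ethyl equatorial, bromo equatorial): E = 0.00 kcal/mol.
Chair II is the more stable (lower-energy) conformer, and in that chair the bromo group is equatorial.

equatorial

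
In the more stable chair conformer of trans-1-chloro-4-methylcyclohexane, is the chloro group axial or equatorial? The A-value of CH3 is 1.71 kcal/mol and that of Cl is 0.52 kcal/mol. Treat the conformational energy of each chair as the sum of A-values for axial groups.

C1 and C4 have opposite parity, so for the trans isomer the two substituents are e,e in one chair and a,a in the other.
Chair I (methyl axial, chloro axial): E = 2.23 kcal/mol.
Chair II (methyl equatorial, chloro equatorial): E = 0.00 kcal/mol.
Chair II is the more stable (lower-energy) conformer, and in that chair the chloro group is equatorial.

equatorial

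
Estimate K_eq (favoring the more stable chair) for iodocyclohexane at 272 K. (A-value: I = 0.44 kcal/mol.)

One chair has the iodo group axial (E = 0.44 kcal/mol) and the other has it equatorial (E = 0).
ΔG = 0.44 kcal/mol between the two chairs.
K = exp(ΔG/RT) with R = 1.987×10⁻³ kcal mol⁻¹ K⁻¹ and T = 272 K gives K ≈ 2.26.

K ≈ 2.26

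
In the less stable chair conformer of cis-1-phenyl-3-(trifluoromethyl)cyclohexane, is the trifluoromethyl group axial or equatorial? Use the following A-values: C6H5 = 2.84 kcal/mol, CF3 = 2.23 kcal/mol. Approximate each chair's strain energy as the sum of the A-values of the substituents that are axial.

axial

C1 and C3 have the same parity, so for the cis isomer the two substituents are e,e in one chair and a,a in the other.
Chair I (phenyl axial, trifluoromethyl axial): E = 5.07 kcal/mol.
Chair II (phenyl equatorial, trifluoromethyl equatorial): E = 0.00 kcal/mol.
Chair I is the less stable (higher-energy) conformer, and in that chair the trifluoromethyl group is axial.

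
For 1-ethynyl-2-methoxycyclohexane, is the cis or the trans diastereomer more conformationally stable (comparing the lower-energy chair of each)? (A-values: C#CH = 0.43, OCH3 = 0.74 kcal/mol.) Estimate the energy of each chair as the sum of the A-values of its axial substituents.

trans

At 1,2 positions (parity opposite): cis → (a,e or e,a); trans → (e,e or a,a).
Best chair for cis: E = 0.43 kcal/mol; best chair for trans: E = 0.00 kcal/mol.
The trans isomer is lower by 0.43 kcal/mol.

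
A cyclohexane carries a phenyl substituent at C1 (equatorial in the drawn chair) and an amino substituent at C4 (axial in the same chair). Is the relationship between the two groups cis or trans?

C1 and C4 have opposite parity, so their axial bonds point in opposite directions.
With opposite-parity carbons, two substituents on the same face are one axial and one equatorial; opposite faces give both axial or both equatorial.
Here the groups are equatorial/axial → same face → cis.

cis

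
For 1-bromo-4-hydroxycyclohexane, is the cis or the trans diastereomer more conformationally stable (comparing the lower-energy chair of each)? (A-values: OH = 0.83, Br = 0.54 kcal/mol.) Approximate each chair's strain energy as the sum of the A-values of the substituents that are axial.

trans

At 1,4 positions (parity opposite): cis → (a,e or e,a); trans → (e,e or a,a).
Best chair for cis: E = 0.54 kcal/mol; best chair for trans: E = 0.00 kcal/mol.
The trans isomer is lower by 0.54 kcal/mol.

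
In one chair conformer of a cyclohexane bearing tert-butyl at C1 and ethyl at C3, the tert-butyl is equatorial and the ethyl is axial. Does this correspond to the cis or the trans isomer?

trans

C1 and C3 have the same parity, so their axial bonds point in the same direction.
With same-parity carbons, two substituents on the same face are both axial or both equatorial; opposite faces give one of each.
Here the groups are equatorial/axial → opposite face → trans.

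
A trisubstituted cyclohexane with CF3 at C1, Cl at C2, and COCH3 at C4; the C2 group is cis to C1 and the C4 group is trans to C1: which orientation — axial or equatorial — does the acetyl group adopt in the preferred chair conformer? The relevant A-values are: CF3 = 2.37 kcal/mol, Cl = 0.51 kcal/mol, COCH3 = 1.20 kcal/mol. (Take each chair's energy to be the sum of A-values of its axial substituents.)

Chair I (trifluoromethyl axial, chloro equatorial, acetyl axial): E = 3.57 kcal/mol.
Chair II (trifluoromethyl equatorial, chloro axial, acetyl equatorial): E = 0.51 kcal/mol.
Chair II is the more stable (lower-energy) conformer, and in that chair the acetyl group is equatorial.

equatorial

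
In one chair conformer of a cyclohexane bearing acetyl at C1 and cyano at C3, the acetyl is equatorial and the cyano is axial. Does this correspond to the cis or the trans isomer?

C1 and C3 have the same parity, so their axial bonds point in the same direction.
With same-parity carbons, two substituents on the same face are both axial or both equatorial; opposite faces give one of each.
Here the groups are equatorial/axial → opposite face → trans.

trans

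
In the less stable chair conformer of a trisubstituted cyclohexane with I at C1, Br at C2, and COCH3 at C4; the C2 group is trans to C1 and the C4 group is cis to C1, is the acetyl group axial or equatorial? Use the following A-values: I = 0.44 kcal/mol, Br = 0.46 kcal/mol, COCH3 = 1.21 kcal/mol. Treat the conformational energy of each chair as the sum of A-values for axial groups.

Chair I (iodo axial, bromo axial, acetyl equatorial): E = 0.90 kcal/mol.
Chair II (iodo equatorial, bromo equatorial, acetyl axial): E = 1.21 kcal/mol.
Chair II is the less stable (higher-energy) conformer, and in that chair the acetyl group is axial.

axial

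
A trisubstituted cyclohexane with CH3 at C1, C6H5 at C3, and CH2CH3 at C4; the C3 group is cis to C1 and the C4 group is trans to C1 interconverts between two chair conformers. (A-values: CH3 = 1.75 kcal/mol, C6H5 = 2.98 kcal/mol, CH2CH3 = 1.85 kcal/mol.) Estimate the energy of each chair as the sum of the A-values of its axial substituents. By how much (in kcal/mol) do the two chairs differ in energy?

6.58 kcal/mol

Chair I (methyl axial, phenyl axial, ethyl axial): E = 6.58 kcal/mol.
Chair II (methyl equatorial, phenyl equatorial, ethyl equatorial): E = 0.00 kcal/mol.
ΔE = 6.58 − 0.00 = 6.58 kcal/mol; chair II is more stable.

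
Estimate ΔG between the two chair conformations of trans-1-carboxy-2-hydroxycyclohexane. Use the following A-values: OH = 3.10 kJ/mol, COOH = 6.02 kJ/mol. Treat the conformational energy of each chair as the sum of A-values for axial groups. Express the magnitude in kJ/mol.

9.12 kJ/mol

C1 and C2 have opposite parity, so for the trans isomer the two substituents are e,e in one chair and a,a in the other.
Chair I (hydroxyl axial, carboxyl axial): E = 9.12 kJ/mol.
Chair II (hydroxyl equatorial, carboxyl equatorial): E = 0.00 kJ/mol.
ΔE = 9.12 − 0.00 = 9.12 kJ/mol; chair II is more stable.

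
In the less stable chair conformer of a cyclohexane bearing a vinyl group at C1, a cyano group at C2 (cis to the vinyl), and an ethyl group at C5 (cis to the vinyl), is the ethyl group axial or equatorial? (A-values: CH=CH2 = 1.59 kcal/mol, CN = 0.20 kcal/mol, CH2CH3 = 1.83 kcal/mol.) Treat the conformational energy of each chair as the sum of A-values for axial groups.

Chair I (vinyl axial, cyano equatorial, ethyl axial): E = 3.42 kcal/mol.
Chair II (vinyl equatorial, cyano axial, ethyl equatorial): E = 0.20 kcal/mol.
Chair I is the less stable (higher-energy) conformer, and in that chair the ethyl group is axial.

axial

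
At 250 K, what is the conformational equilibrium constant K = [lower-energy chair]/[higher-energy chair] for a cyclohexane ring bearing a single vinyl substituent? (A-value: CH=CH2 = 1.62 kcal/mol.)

One chair has the vinyl group axial (E = 1.62 kcal/mol) and the other has it equatorial (E = 0).
ΔG = 1.62 kcal/mol between the two chairs.
K = exp(ΔG/RT) with R = 1.987×10⁻³ kcal mol⁻¹ K⁻¹ and T = 250 K gives K ≈ 26.1.

K ≈ 26.1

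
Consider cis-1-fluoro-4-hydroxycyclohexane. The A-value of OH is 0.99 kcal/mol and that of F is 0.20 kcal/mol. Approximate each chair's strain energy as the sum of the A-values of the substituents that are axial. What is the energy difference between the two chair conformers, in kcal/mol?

C1 and C4 have opposite parity, so for the cis isomer the two substituents are one axial and one equatorial in each chair.
Chair I (hydroxyl axial, fluoro equatorial): E = 0.99 kcal/mol.
Chair II (hydroxyl equatorial, fluoro axial): E = 0.20 kcal/mol.
ΔE = 0.99 − 0.20 = 0.79 kcal/mol; chair II is more stable.

0.79 kcal/mol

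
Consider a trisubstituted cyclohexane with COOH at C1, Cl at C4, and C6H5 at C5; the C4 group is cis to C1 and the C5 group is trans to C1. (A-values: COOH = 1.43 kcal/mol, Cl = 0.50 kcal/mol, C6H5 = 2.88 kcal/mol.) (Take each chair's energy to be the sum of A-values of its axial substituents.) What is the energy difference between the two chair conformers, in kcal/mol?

Chair I (carboxyl axial, chloro equatorial, phenyl equatorial): E = 1.43 kcal/mol.
Chair II (carboxyl equatorial, chloro axial, phenyl axial): E = 3.38 kcal/mol.
ΔE = 3.38 − 1.43 = 1.95 kcal/mol; chair I is more stable.

1.95 kcal/mol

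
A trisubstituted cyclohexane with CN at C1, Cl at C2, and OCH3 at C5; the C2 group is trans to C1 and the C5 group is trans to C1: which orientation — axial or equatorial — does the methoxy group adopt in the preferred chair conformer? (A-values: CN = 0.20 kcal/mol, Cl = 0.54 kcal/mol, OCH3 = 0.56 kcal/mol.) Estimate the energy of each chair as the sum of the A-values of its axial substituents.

axial

Chair I (cyano axial, chloro axial, methoxy equatorial): E = 0.74 kcal/mol.
Chair II (cyano equatorial, chloro equatorial, methoxy axial): E = 0.56 kcal/mol.
Chair II is the more stable (lower-energy) conformer, and in that chair the methoxy group is axial.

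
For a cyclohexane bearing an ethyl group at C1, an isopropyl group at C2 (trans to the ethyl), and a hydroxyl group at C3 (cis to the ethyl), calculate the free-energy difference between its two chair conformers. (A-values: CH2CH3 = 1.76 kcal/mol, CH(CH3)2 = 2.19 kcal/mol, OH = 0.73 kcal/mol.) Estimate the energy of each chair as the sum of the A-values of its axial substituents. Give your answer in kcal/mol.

Chair I (ethyl axial, isopropyl axial, hydroxyl axial): E = 4.68 kcal/mol.
Chair II (ethyl equatorial, isopropyl equatorial, hydroxyl equatorial): E = 0.00 kcal/mol.
ΔE = 4.68 − 0.00 = 4.68 kcal/mol; chair II is more stable.

4.68 kcal/mol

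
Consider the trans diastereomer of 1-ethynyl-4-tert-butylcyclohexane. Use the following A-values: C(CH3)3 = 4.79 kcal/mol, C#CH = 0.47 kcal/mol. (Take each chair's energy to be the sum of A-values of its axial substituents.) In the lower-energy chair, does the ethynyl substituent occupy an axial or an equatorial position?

C1 and C4 have opposite parity, so for the trans isomer the two substituents are e,e in one chair and a,a in the other.
Chair I (tert-butyl axial, ethynyl axial): E = 5.26 kcal/mol.
Chair II (tert-butyl equatorial, ethynyl equatorial): E = 0.00 kcal/mol.
Chair II is the more stable (lower-energy) conformer, and in that chair the ethynyl group is equatorial.

equatorial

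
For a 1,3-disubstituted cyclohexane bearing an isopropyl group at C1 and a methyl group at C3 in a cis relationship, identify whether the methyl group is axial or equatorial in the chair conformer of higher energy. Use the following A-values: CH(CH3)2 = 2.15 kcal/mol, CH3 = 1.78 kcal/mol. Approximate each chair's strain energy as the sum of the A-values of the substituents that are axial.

axial

C1 and C3 have the same parity, so for the cis isomer the two substituents are e,e in one chair and a,a in the other.
Chair I (isopropyl axial, methyl axial): E = 3.93 kcal/mol.
Chair II (isopropyl equatorial, methyl equatorial): E = 0.00 kcal/mol.
Chair I is the less stable (higher-energy) conformer, and in that chair the methyl group is axial.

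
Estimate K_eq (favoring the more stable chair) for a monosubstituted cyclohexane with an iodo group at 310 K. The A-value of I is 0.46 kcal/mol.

One chair has the iodo group axial (E = 0.46 kcal/mol) and the other has it equatorial (E = 0).
ΔG = 0.46 kcal/mol between the two chairs.
K = exp(ΔG/RT) with R = 1.987×10⁻³ kcal mol⁻¹ K⁻¹ and T = 310 K gives K ≈ 2.11.

K ≈ 2.11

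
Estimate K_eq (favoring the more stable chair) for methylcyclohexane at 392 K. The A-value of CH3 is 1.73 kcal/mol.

One chair has the methyl group axial (E = 1.73 kcal/mol) and the other has it equatorial (E = 0).
ΔG = 1.73 kcal/mol between the two chairs.
K = exp(ΔG/RT) with R = 1.987×10⁻³ kcal mol⁻¹ K⁻¹ and T = 392 K gives K ≈ 9.22.

K ≈ 9.22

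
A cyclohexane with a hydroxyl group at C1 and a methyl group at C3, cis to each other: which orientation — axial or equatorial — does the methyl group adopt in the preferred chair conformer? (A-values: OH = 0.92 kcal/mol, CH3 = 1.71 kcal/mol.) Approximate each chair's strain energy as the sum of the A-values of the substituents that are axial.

C1 and C3 have the same parity, so for the cis isomer the two substituents are e,e in one chair and a,a in the other.
Chair I (hydroxyl axial, methyl axial): E = 2.63 kcal/mol.
Chair II (hydroxyl equatorial, methyl equatorial): E = 0.00 kcal/mol.
Chair II is the more stable (lower-energy) conformer, and in that chair the methyl group is equatorial.

equatorial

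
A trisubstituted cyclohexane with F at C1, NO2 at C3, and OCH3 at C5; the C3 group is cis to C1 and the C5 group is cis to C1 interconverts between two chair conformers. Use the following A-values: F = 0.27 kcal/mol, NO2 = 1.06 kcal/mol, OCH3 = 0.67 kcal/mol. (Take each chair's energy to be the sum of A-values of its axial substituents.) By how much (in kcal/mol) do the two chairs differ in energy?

Chair I (fluoro axial, nitro axial, methoxy axial): E = 2.00 kcal/mol.
Chair II (fluoro equatorial, nitro equatorial, methoxy equatorial): E = 0.00 kcal/mol.
ΔE = 2.00 − 0.00 = 2.00 kcal/mol; chair II is more stable.

2.00 kcal/mol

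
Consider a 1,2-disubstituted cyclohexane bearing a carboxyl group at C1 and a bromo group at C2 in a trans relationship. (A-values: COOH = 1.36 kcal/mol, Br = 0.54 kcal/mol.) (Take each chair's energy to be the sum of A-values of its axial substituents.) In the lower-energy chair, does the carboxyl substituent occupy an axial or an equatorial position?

C1 and C2 have opposite parity, so for the trans isomer the two substituents are e,e in one chair and a,a in the other.
Chair I (carboxyl axial, bromo axial): E = 1.90 kcal/mol.
Chair II (carboxyl equatorial, bromo equatorial): E = 0.00 kcal/mol.
Chair II is the more stable (lower-energy) conformer, and in that chair the carboxyl group is equatorial.

equatorial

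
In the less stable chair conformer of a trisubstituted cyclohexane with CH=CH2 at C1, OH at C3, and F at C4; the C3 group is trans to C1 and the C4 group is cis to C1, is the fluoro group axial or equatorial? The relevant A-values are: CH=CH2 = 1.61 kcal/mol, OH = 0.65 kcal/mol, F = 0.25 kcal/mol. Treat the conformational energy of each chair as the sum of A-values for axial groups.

equatorial

Chair I (vinyl axial, hydroxyl equatorial, fluoro equatorial): E = 1.61 kcal/mol.
Chair II (vinyl equatorial, hydroxyl axial, fluoro axial): E = 0.90 kcal/mol.
Chair I is the less stable (higher-energy) conformer, and in that chair the fluoro group is equatorial.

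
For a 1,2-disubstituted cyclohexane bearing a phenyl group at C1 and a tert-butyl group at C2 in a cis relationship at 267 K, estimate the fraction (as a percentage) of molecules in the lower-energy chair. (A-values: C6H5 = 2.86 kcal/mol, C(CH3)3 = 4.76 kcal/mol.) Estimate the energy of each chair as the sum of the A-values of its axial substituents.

C1 and C2 have opposite parity, so for the cis isomer the two substituents are one axial and one equatorial in each chair.
Chair I (phenyl axial, tert-butyl equatorial): E = 2.86 kcal/mol; chair II (phenyl equatorial, tert-butyl axial): E = 4.76 kcal/mol.
ΔG = 1.90 kcal/mol between the two chairs.
K = exp(ΔG/RT) with R = 1.987×10⁻³ kcal mol⁻¹ K⁻¹ and T = 267 K gives K ≈ 35.9.
Fraction in the lower-energy chair = K/(K+1) = 97.3%.

97.3%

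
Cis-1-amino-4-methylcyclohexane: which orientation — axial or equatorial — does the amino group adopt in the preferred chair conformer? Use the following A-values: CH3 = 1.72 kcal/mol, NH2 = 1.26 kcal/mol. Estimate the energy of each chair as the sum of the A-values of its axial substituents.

axial

C1 and C4 have opposite parity, so for the cis isomer the two substituents are one axial and one equatorial in each chair.
Chair I (methyl axial, amino equatorial): E = 1.72 kcal/mol.
Chair II (methyl equatorial, amino axial): E = 1.26 kcal/mol.
Chair II is the more stable (lower-energy) conformer, and in that chair the amino group is axial.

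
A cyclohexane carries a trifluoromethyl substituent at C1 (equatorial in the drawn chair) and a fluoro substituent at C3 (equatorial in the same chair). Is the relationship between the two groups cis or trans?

cis

C1 and C3 have the same parity, so their axial bonds point in the same direction.
With same-parity carbons, two substituents on the same face are both axial or both equatorial; opposite faces give one of each.
Here the groups are equatorial/equatorial → same face → cis.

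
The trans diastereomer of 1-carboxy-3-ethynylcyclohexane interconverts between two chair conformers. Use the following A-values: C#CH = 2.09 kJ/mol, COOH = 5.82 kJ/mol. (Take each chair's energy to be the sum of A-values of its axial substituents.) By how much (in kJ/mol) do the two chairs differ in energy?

3.73 kJ/mol

C1 and C3 have the same parity, so for the trans isomer the two substituents are one axial and one equatorial in each chair.
Chair I (ethynyl axial, carboxyl equatorial): E = 2.09 kJ/mol.
Chair II (ethynyl equatorial, carboxyl axial): E = 5.82 kJ/mol.
ΔE = 5.82 − 2.09 = 3.73 kJ/mol; chair I is more stable.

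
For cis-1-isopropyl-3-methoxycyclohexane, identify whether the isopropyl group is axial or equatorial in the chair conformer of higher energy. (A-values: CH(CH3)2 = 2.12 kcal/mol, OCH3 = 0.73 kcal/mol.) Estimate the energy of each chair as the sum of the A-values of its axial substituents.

axial

C1 and C3 have the same parity, so for the cis isomer the two substituents are e,e in one chair and a,a in the other.
Chair I (isopropyl axial, methoxy axial): E = 2.85 kcal/mol.
Chair II (isopropyl equatorial, methoxy equatorial): E = 0.00 kcal/mol.
Chair I is the less stable (higher-energy) conformer, and in that chair the isopropyl group is axial.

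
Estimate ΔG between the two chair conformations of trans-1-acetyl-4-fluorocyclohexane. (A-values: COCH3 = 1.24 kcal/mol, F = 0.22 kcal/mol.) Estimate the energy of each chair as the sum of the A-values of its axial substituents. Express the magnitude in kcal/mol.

1.46 kcal/mol

C1 and C4 have opposite parity, so for the trans isomer the two substituents are e,e in one chair and a,a in the other.
Chair I (acetyl axial, fluoro axial): E = 1.46 kcal/mol.
Chair II (acetyl equatorial, fluoro equatorial): E = 0.00 kcal/mol.
ΔE = 1.46 − 0.00 = 1.46 kcal/mol; chair II is more stable.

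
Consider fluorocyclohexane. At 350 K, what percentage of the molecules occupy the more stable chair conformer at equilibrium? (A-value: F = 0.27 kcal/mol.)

59.6%

One chair has the fluoro group axial (E = 0.27 kcal/mol) and the other has it equatorial (E = 0).
ΔG = 0.27 kcal/mol between the two chairs.
K = exp(ΔG/RT) with R = 1.987×10⁻³ kcal mol⁻¹ K⁻¹ and T = 350 K gives K ≈ 1.47.
Fraction in the lower-energy chair = K/(K+1) = 59.6%.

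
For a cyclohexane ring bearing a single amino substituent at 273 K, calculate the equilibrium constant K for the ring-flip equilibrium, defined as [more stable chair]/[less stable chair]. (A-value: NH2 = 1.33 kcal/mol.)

K ≈ 11.6

One chair has the amino group axial (E = 1.33 kcal/mol) and the other has it equatorial (E = 0).
ΔG = 1.33 kcal/mol between the two chairs.
K = exp(ΔG/RT) with R = 1.987×10⁻³ kcal mol⁻¹ K⁻¹ and T = 273 K gives K ≈ 11.6.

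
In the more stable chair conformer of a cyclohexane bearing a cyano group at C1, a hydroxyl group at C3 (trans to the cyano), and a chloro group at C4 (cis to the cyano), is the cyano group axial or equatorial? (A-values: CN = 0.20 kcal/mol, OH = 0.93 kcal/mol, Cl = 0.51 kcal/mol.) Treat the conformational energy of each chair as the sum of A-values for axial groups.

Chair I (cyano axial, hydroxyl equatorial, chloro equatorial): E = 0.20 kcal/mol.
Chair II (cyano equatorial, hydroxyl axial, chloro axial): E = 1.44 kcal/mol.
Chair I is the more stable (lower-energy) conformer, and in that chair the cyano group is axial.

axial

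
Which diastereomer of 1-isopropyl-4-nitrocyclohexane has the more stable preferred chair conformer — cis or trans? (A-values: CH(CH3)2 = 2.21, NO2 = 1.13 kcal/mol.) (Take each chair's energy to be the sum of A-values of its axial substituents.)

At 1,4 positions (parity opposite): cis → (a,e or e,a); trans → (e,e or a,a).
Best chair for cis: E = 1.13 kcal/mol; best chair for trans: E = 0.00 kcal/mol.
The trans isomer is lower by 1.13 kcal/mol.

trans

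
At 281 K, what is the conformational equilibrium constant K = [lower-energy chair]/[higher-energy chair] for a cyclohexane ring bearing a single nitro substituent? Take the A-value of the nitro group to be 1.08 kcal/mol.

K ≈ 6.92

One chair has the nitro group axial (E = 1.08 kcal/mol) and the other has it equatorial (E = 0).
ΔG = 1.08 kcal/mol between the two chairs.
K = exp(ΔG/RT) with R = 1.987×10⁻³ kcal mol⁻¹ K⁻¹ and T = 281 K gives K ≈ 6.92.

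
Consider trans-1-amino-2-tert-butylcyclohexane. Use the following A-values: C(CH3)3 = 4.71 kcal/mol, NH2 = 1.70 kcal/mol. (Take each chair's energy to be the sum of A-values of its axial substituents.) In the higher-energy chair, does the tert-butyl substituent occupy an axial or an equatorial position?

axial

C1 and C2 have opposite parity, so for the trans isomer the two substituents are e,e in one chair and a,a in the other.
Chair I (tert-butyl axial, amino axial): E = 6.41 kcal/mol.
Chair II (tert-butyl equatorial, amino equatorial): E = 0.00 kcal/mol.
Chair I is the less stable (higher-energy) conformer, and in that chair the tert-butyl group is axial.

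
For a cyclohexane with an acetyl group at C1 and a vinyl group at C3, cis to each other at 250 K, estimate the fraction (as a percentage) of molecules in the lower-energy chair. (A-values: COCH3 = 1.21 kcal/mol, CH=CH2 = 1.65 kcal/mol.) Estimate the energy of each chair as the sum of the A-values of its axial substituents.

99.7%

C1 and C3 have the same parity, so for the cis isomer the two substituents are e,e in one chair and a,a in the other.
Chair I (acetyl axial, vinyl axial): E = 2.86 kcal/mol; chair II (acetyl equatorial, vinyl equatorial): E = 0.00 kcal/mol.
ΔG = 2.86 kcal/mol between the two chairs.
K = exp(ΔG/RT) with R = 1.987×10⁻³ kcal mol⁻¹ K⁻¹ and T = 250 K gives K ≈ 317.
Fraction in the lower-energy chair = K/(K+1) = 99.7%.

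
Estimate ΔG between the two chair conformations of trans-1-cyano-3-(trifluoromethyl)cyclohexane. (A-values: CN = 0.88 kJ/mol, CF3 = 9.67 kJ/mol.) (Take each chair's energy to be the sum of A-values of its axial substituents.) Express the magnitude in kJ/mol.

8.79 kJ/mol

C1 and C3 have the same parity, so for the trans isomer the two substituents are one axial and one equatorial in each chair.
Chair I (cyano axial, trifluoromethyl equatorial): E = 0.88 kJ/mol.
Chair II (cyano equatorial, trifluoromethyl axial): E = 9.67 kJ/mol.
ΔE = 9.67 − 0.88 = 8.79 kJ/mol; chair I is more stable.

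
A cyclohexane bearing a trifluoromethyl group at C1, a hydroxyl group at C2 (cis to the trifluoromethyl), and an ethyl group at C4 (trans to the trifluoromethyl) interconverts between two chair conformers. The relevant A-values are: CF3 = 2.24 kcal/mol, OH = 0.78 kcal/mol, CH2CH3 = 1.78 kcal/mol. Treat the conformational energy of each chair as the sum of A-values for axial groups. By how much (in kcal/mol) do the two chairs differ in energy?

3.24 kcal/mol

Chair I (trifluoromethyl axial, hydroxyl equatorial, ethyl axial): E = 4.02 kcal/mol.
Chair II (trifluoromethyl equatorial, hydroxyl axial, ethyl equatorial): E = 0.78 kcal/mol.
ΔE = 4.02 − 0.78 = 3.24 kcal/mol; chair II is more stable.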